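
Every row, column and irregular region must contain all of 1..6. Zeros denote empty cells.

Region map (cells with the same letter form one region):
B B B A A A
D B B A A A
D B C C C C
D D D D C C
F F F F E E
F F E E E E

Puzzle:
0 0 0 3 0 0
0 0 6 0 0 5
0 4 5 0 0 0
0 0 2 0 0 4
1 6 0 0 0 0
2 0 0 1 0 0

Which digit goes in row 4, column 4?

row 1, column 1 = 5: row 1 has {3}; col 1 has {1,2}; region has {4,6} → only 5 remains.
row 1, column 3 = 1: row 1 has {3,5}; col 3 has {2,5,6}; region has {4,5,6} → only 1 remains.
row 1, column 2 = 2: row 1 has {1,3,5}; col 2 has {4,6}; region has {1,4,5,6} → only 2 remains.
row 1, column 6 = 6: row 1 has {1,2,3,5}; col 6 has {4,5}; region has {3,5} → only 6 remains.
row 2, column 2 = 3: row 2 has {5,6}; col 2 has {2,4,6}; region has {1,2,4,5,6} → only 3 remains.
row 6, column 2 = 5: row 6 has {1,2}; col 2 has {2,3,4,6}; region has {1,2,6} → only 5 remains.
row 6, column 6 = 3: row 6 has {1,2,5}; col 6 has {4,5,6}; region has {1} → only 3 remains.
row 1, column 5 = 4: row 1 has {1,2,3,5,6}; col 5 has {}; region has {3,5,6} → only 4 remains.
row 2, column 1 = 4: row 2 has {3,5,6}; col 1 has {1,2,5}; region has {2} → only 4 remains.
row 2, column 4 = 2: row 2 has {3,4,5,6}; col 4 has {1,3}; region has {3,4,5,6} → only 2 remains.
row 2, column 5 = 1: row 2 has {2,3,4,5,6}; col 5 has {4}; region has {2,3,4,5,6} → only 1 remains.
row 3, column 4 = 6: row 3 has {4,5}; col 4 has {1,2,3}; region has {4,5} → only 6 remains.
row 4, column 2 = 1: row 4 has {2,4}; col 2 has {2,3,4,5,6}; region has {2,4} → only 1 remains.
row 4, column 4 = 5: row 4 has {1,2,4}; col 4 has {1,2,3,6}; region has {1,2,4} → only 5 remains.

5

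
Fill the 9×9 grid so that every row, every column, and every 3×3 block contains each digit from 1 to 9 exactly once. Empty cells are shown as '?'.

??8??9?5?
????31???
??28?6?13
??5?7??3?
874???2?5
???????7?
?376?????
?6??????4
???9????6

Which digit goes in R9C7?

3

R5C6 = 3: row 5 has {2,4,5,7,8}; col 6 has {1,6,9}; box has {7} → only 3 remains.
R9C3 = 1: row 9 has {6,9}; col 3 has {2,4,5,7,8}; box has {3,6,7} → only 1 remains.
R5C4 = 1: row 5 has {2,3,4,5,7,8}; col 4 has {6,8,9}; box has {3,7} → only 1 remains.
R8C3 = 9: row 8 has {4,6}; col 3 has {1,2,4,5,7,8}; box has {1,3,6,7} → only 9 remains.
R2C3 = 6: row 2 has {1,3}; col 3 has {1,2,4,5,7,8,9}; box has {2,8} → only 6 remains.
R6C3 = 3: row 6 has {7}; col 3 has {1,2,4,5,6,7,8,9}; box has {4,5,7,8} → only 3 remains.
R1C1 = 3: in row 1, 3 can only go here (every other open cell in that row sees a 3).
R1C7 = 6: in row 1, 6 can only go here (every other open cell in that row sees a 6).
R1C2 = 1: in row 1, 1 can only go here (every other open cell in that row sees a 1).
R4C1 = 6: in row 4, 6 can only go here (every other open cell in that row sees a 6).
R6C5 = 6: in row 6, 6 can only go here (every other open cell in that row sees a 6).
R5C5 = 9: row 5 has {1,2,3,4,5,7,8}; col 5 has {3,6,7}; box has {1,3,6,7} → only 9 remains.
R5C8 = 6: row 5 has {1,2,3,4,5,7,8,9}; col 8 has {1,3,5,7}; box has {2,3,5,7} → only 6 remains.
R9C7 = 3: in row 9, 3 can only go here (every other open cell in that row sees a 3).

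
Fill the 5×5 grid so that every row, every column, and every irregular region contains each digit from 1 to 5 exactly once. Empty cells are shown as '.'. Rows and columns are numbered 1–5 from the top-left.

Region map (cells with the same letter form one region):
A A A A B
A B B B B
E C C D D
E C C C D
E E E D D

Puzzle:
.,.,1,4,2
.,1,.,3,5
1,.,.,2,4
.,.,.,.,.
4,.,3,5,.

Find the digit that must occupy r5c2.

r2c1 = 2: row 2 has {1,3,5}; col 1 has {1,4}; region has {1,4} → only 2 remains.
r2c3 = 4: row 2 has {1,2,3,5}; col 3 has {1,3}; region has {1,2,3,5} → only 4 remains.
r3c3 = 5: row 3 has {1,2,4}; col 3 has {1,3,4}; region has {} → only 5 remains.
r4c1 = 5: row 4 has {}; col 1 has {1,2,4}; region has {1,3,4} → only 5 remains.
r4c3 = 2: row 4 has {5}; col 3 has {1,3,4,5}; region has {5} → only 2 remains.
r4c4 = 1: row 4 has {2,5}; col 4 has {2,3,4,5}; region has {2,5} → only 1 remains.
r4c5 = 3: row 4 has {1,2,5}; col 5 has {2,4,5}; region has {2,4,5} → only 3 remains.
r5c2 = 2: row 5 has {3,4,5}; col 2 has {1}; region has {1,3,4,5} → only 2 remains.

2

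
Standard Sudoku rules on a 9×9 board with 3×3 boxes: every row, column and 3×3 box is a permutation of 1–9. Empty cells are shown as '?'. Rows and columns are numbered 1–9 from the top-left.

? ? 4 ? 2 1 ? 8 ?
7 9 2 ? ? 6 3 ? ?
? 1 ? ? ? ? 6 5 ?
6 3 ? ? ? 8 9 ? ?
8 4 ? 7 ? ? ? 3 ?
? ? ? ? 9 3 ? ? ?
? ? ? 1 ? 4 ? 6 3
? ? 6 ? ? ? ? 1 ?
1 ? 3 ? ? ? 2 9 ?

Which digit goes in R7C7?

R1C7 = 7 (sole candidate).
R1C9 = 9 (sole candidate).
R2C8 = 4 (sole candidate).
R2C9 = 1 (sole candidate).
R3C1 = 3 (sole candidate).
R3C3 = 8 (sole candidate).
R3C9 = 2 (sole candidate).
R1C1 = 5 (sole candidate).
R1C2 = 6 (sole candidate).
R1C4 = 3 (sole candidate).
R6C1 = 2 (sole candidate).
R6C8 = 7 (sole candidate).
R7C1 = 9 (sole candidate).
R8C1 = 4 (sole candidate).
R4C8 = 2 (sole candidate).
R6C2 = 5 (sole candidate).
R6C3 = 1 (sole candidate).
R4C3 = 7 (sole candidate).
R5C3 = 9 (sole candidate).
R7C3 = 5 (sole candidate).
R7C7 = 8: row 7 has {1,3,4,5,6,9}; col 7 has {2,3,6,7,9}; box has {1,2,3,6,9} → only 8 remains.

8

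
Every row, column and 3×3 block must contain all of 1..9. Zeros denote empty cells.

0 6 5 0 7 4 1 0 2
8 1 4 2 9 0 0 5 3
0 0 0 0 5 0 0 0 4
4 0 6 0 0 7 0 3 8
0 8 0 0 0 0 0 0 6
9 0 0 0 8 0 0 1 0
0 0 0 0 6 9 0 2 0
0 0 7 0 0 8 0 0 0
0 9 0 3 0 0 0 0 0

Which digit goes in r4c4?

r1c1 = 3: row 1 has {1,2,4,5,6,7}; col 1 has {4,8,9}; box has {1,4,5,6,8} → only 3 remains.
r1c4 = 8: row 1 has {1,2,3,4,5,6,7}; col 4 has {2,3}; box has {2,4,5,7,9} → only 8 remains.
r1c8 = 9: row 1 has {1,2,3,4,5,6,7,8}; col 8 has {1,2,3,5}; box has {1,2,3,4,5} → only 9 remains.
r2c6 = 6: row 2 has {1,2,3,4,5,8,9}; col 6 has {4,7,8,9}; box has {2,4,5,7,8,9} → only 6 remains.
r2c7 = 7: row 2 has {1,2,3,4,5,6,8,9}; col 7 has {1}; box has {1,2,3,4,5,9} → only 7 remains.
r3c4 = 1: row 3 has {4,5}; col 4 has {2,3,8}; box has {2,4,5,6,7,8,9} → only 1 remains.
r3c6 = 3: row 3 has {1,4,5}; col 6 has {4,6,7,8,9}; box has {1,2,4,5,6,7,8,9} → only 3 remains.
r3c3 = 9: in row 3, 9 can only go here (every other open cell in that row sees a 9).
r4c5 = 1: in row 4, 1 can only go here (every other open cell in that row sees a 1).
r6c4 = 6: in row 6, 6 can only go here (every other open cell in that row sees a 6).
r6c7 = 4: in row 6, 4 can only go here (every other open cell in that row sees a 4).
r5c8 = 7: row 5 has {6,8}; col 8 has {1,2,3,5,9}; box has {1,3,4,6,8} → only 7 remains.
r6c9 = 5: row 6 has {1,4,6,8,9}; col 9 has {2,3,4,6,8}; box has {1,3,4,6,7,8} → only 5 remains.
r6c6 = 2: row 6 has {1,4,5,6,8,9}; col 6 has {3,4,6,7,8,9}; box has {1,6,7,8} → only 2 remains.
r5c6 = 5: row 5 has {6,7,8}; col 6 has {2,3,4,6,7,8,9}; box has {1,2,6,7,8} → only 5 remains.
r6c3 = 3: row 6 has {1,2,4,5,6,8,9}; col 3 has {4,5,6,7,9}; box has {4,6,8,9} → only 3 remains.
r9c6 = 1: row 9 has {3,9}; col 6 has {2,3,4,5,6,7,8,9}; box has {3,6,8,9} → only 1 remains.
r9c9 = 7: row 9 has {1,3,9}; col 9 has {2,3,4,5,6,8}; box has {2} → only 7 remains.
r4c4 = 9: row 4 has {1,3,4,6,7,8}; col 4 has {1,2,3,6,8}; box has {1,2,5,6,7,8} → only 9 remains.

9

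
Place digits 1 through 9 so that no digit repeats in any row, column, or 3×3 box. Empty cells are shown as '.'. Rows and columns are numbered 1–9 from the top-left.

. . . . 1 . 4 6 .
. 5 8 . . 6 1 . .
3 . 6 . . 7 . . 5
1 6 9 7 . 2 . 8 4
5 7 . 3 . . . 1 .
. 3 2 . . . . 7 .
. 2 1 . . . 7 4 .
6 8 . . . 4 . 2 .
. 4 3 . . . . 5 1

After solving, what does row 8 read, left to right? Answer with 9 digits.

685174923

row 1, column 2 = 9 (sole candidate).
row 1, column 3 = 7 (sole candidate).
row 3, column 2 = 1 (sole candidate).
row 3, column 8 = 9 (sole candidate).
row 4, column 5 = 5 (sole candidate).
row 4, column 7 = 3 (sole candidate).
row 5, column 3 = 4 (sole candidate).
row 6, column 1 = 8 (sole candidate).
row 7, column 1 = 9 (sole candidate).
row 8, column 3 = 5: row 8 has {2,4,6,8}; col 3 has {1,2,3,4,6,7,8,9}; box has {1,2,3,4,6,8,9} → only 5 remains.
row 8, column 7 = 9: row 8 has {2,4,5,6,8}; col 7 has {1,3,4,7}; box has {1,2,4,5,7} → only 9 remains.
row 8, column 9 = 3: row 8 has {2,4,5,6,8,9}; col 9 has {1,4,5}; box has {1,2,4,5,7,9} → only 3 remains.
row 9, column 1 = 7 (sole candidate).
row 1, column 1 = 2 (sole candidate).
row 1, column 9 = 8 (sole candidate).
row 2, column 1 = 4 (sole candidate).
row 2, column 8 = 3 (sole candidate).
row 3, column 7 = 2 (sole candidate).
row 5, column 7 = 6 (sole candidate).
row 6, column 7 = 5 (sole candidate).
row 6, column 9 = 9 (sole candidate).
row 7, column 9 = 6 (sole candidate).
row 8, column 4 = 1: row 8 has {2,3,4,5,6,8,9}; col 4 has {3,7}; box has {4} → only 1 remains.
row 8, column 5 = 7: row 8 has {1,2,3,4,5,6,8,9}; col 5 has {1,5}; box has {1,4} → only 7 remains.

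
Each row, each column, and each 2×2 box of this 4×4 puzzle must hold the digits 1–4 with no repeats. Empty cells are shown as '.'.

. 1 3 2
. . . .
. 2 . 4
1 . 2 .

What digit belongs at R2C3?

4

R1C1 = 4 (sole candidate).
R2C2 = 3 (sole candidate).
R2C4 = 1 (sole candidate).
R3C1 = 3 (sole candidate).
R3C3 = 1 (sole candidate).
R4C2 = 4 (sole candidate).
R4C4 = 3 (sole candidate).
R2C1 = 2 (sole candidate).
R2C3 = 4: row 2 has {1,2,3}; col 3 has {1,2,3}; box has {1,2,3} → only 4 remains.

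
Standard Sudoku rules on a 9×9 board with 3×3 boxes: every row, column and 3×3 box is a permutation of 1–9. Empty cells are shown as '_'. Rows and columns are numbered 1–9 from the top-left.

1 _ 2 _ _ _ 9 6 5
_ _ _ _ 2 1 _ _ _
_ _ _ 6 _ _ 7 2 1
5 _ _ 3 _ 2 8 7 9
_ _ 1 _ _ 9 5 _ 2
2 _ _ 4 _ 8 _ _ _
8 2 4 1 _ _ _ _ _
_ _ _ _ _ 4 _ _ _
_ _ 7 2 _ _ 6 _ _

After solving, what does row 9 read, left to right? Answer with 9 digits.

957283614

R4C3 = 6 (sole candidate).
R4C5 = 1 (sole candidate).
R5C4 = 7 (sole candidate).
R5C5 = 6 (sole candidate).
R6C5 = 5 (sole candidate).
R7C7 = 3 (sole candidate).
R7C9 = 7 (sole candidate).
R8C9 = 8 (sole candidate).
R9C9 = 4: row 9 has {2,6,7}; col 9 has {1,2,5,7,8,9}; box has {3,6,7,8} → only 4 remains.
R1C4 = 8 (sole candidate).
R2C7 = 4 (sole candidate).
R2C9 = 3 (sole candidate).
R4C2 = 4 (sole candidate).
R5C1 = 3 (sole candidate).
R5C2 = 8 (sole candidate).
R5C8 = 4 (sole candidate).
R6C3 = 9 (sole candidate).
R6C7 = 1 (sole candidate).
R6C8 = 3 (sole candidate).
R6C9 = 6 (sole candidate).
R7C5 = 9 (sole candidate).
R7C8 = 5 (sole candidate).
R8C4 = 5 (sole candidate).
R8C7 = 2 (sole candidate).
R9C1 = 9: row 9 has {2,4,6,7}; col 1 has {1,2,3,5,8}; box has {2,4,7,8} → only 9 remains.
R9C6 = 3: row 9 has {2,4,6,7,9}; col 6 has {1,2,4,8,9}; box has {1,2,4,5,9} → only 3 remains.
R9C8 = 1: row 9 has {2,3,4,6,7,9}; col 8 has {2,3,4,5,6,7}; box has {2,3,4,5,6,7,8} → only 1 remains.
R1C6 = 7 (sole candidate).
R2C4 = 9 (sole candidate).
R2C8 = 8 (sole candidate).
R3C1 = 4 (sole candidate).
R3C5 = 3 (sole candidate).
R3C6 = 5 (sole candidate).
R6C2 = 7 (sole candidate).
R7C6 = 6 (sole candidate).
R8C1 = 6 (sole candidate).
R8C3 = 3 (sole candidate).
R8C5 = 7 (sole candidate).
R8C8 = 9 (sole candidate).
R9C2 = 5: row 9 has {1,2,3,4,6,7,9}; col 2 has {2,4,7,8}; box has {2,3,4,6,7,8,9} → only 5 remains.
R9C5 = 8: row 9 has {1,2,3,4,5,6,7,9}; col 5 has {1,2,3,5,6,7,9}; box has {1,2,3,4,5,6,7,9} → only 8 remains.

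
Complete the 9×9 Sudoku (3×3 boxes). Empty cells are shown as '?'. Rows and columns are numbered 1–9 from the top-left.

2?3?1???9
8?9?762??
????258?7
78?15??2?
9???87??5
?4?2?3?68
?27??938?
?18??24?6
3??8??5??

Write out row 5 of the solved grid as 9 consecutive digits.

932687145

r1c4 = 4: row 1 has {1,2,3,9}; col 4 has {1,2,8}; box has {1,2,5,6,7} → only 4 remains.
r1c6 = 8: row 1 has {1,2,3,4,9}; col 6 has {2,3,5,6,7,9}; box has {1,2,4,5,6,7} → only 8 remains.
r1c7 = 6: row 1 has {1,2,3,4,8,9}; col 7 has {2,3,4,5,8}; box has {2,7,8,9} → only 6 remains.
r1c8 = 5: row 1 has {1,2,3,4,6,8,9}; col 8 has {2,6,8}; box has {2,6,7,8,9} → only 5 remains.
r2c2 = 5: row 2 has {2,6,7,8,9}; col 2 has {1,2,4,8}; box has {2,3,8,9} → only 5 remains.
r2c4 = 3: row 2 has {2,5,6,7,8,9}; col 4 has {1,2,4,8}; box has {1,2,4,5,6,7,8} → only 3 remains.
r3c2 = 6: row 3 has {2,5,7,8}; col 2 has {1,2,4,5,8}; box has {2,3,5,8,9} → only 6 remains.
r3c4 = 9: row 3 has {2,5,6,7,8}; col 4 has {1,2,3,4,8}; box has {1,2,3,4,5,6,7,8} → only 9 remains.
r4c3 = 6: row 4 has {1,2,5,7,8}; col 3 has {3,7,8,9}; box has {4,7,8,9} → only 6 remains.
r4c6 = 4: row 4 has {1,2,5,6,7,8}; col 6 has {2,3,5,6,7,8,9}; box has {1,2,3,5,7,8} → only 4 remains.
r4c7 = 9: row 4 has {1,2,4,5,6,7,8}; col 7 has {2,3,4,5,6,8}; box has {2,5,6,8} → only 9 remains.
r4c9 = 3: row 4 has {1,2,4,5,6,7,8,9}; col 9 has {5,6,7,8,9}; box has {2,5,6,8,9} → only 3 remains.
r5c2 = 3: row 5 has {5,7,8,9}; col 2 has {1,2,4,5,6,8}; box has {4,6,7,8,9} → only 3 remains.
r5c4 = 6: row 5 has {3,5,7,8,9}; col 4 has {1,2,3,4,8,9}; box has {1,2,3,4,5,7,8} → only 6 remains.
r5c7 = 1: row 5 has {3,5,6,7,8,9}; col 7 has {2,3,4,5,6,8,9}; box has {2,3,5,6,8,9} → only 1 remains.
r5c8 = 4: row 5 has {1,3,5,6,7,8,9}; col 8 has {2,5,6,8}; box has {1,2,3,5,6,8,9} → only 4 remains.
r6c5 = 9: row 6 has {2,3,4,6,8}; col 5 has {1,2,5,7,8}; box has {1,2,3,4,5,6,7,8} → only 9 remains.
r6c7 = 7: row 6 has {2,3,4,6,8,9}; col 7 has {1,2,3,4,5,6,8,9}; box has {1,2,3,4,5,6,8,9} → only 7 remains.
r7c4 = 5: row 7 has {2,3,7,8,9}; col 4 has {1,2,3,4,6,8,9}; box has {2,8,9} → only 5 remains.
r7c9 = 1: row 7 has {2,3,5,7,8,9}; col 9 has {3,5,6,7,8,9}; box has {3,4,5,6,8} → only 1 remains.
r8c1 = 5: row 8 has {1,2,4,6,8}; col 1 has {2,3,7,8,9}; box has {1,2,3,7,8} → only 5 remains.
r8c4 = 7: row 8 has {1,2,4,5,6,8}; col 4 has {1,2,3,4,5,6,8,9}; box has {2,5,8,9} → only 7 remains.
r8c5 = 3: row 8 has {1,2,4,5,6,7,8}; col 5 has {1,2,5,7,8,9}; box has {2,5,7,8,9} → only 3 remains.
r8c8 = 9: row 8 has {1,2,3,4,5,6,7,8}; col 8 has {2,4,5,6,8}; box has {1,3,4,5,6,8} → only 9 remains.
r9c2 = 9: row 9 has {3,5,8}; col 2 has {1,2,3,4,5,6,8}; box has {1,2,3,5,7,8} → only 9 remains.
r9c3 = 4: row 9 has {3,5,8,9}; col 3 has {3,6,7,8,9}; box has {1,2,3,5,7,8,9} → only 4 remains.
r9c5 = 6: row 9 has {3,4,5,8,9}; col 5 has {1,2,3,5,7,8,9}; box has {2,3,5,7,8,9} → only 6 remains.
r9c6 = 1: row 9 has {3,4,5,6,8,9}; col 6 has {2,3,4,5,6,7,8,9}; box has {2,3,5,6,7,8,9} → only 1 remains.
r9c8 = 7: row 9 has {1,3,4,5,6,8,9}; col 8 has {2,4,5,6,8,9}; box has {1,3,4,5,6,8,9} → only 7 remains.
r9c9 = 2: row 9 has {1,3,4,5,6,7,8,9}; col 9 has {1,3,5,6,7,8,9}; box has {1,3,4,5,6,7,8,9} → only 2 remains.
r1c2 = 7: row 1 has {1,2,3,4,5,6,8,9}; col 2 has {1,2,3,4,5,6,8,9}; box has {2,3,5,6,8,9} → only 7 remains.
r2c8 = 1: row 2 has {2,3,5,6,7,8,9}; col 8 has {2,4,5,6,7,8,9}; box has {2,5,6,7,8,9} → only 1 remains.
r2c9 = 4: row 2 has {1,2,3,5,6,7,8,9}; col 9 has {1,2,3,5,6,7,8,9}; box has {1,2,5,6,7,8,9} → only 4 remains.
r3c3 = 1: row 3 has {2,5,6,7,8,9}; col 3 has {3,4,6,7,8,9}; box has {2,3,5,6,7,8,9} → only 1 remains.
r3c8 = 3: row 3 has {1,2,5,6,7,8,9}; col 8 has {1,2,4,5,6,7,8,9}; box has {1,2,4,5,6,7,8,9} → only 3 remains.
r5c3 = 2: row 5 has {1,3,4,5,6,7,8,9}; col 3 has {1,3,4,6,7,8,9}; box has {3,4,6,7,8,9} → only 2 remains.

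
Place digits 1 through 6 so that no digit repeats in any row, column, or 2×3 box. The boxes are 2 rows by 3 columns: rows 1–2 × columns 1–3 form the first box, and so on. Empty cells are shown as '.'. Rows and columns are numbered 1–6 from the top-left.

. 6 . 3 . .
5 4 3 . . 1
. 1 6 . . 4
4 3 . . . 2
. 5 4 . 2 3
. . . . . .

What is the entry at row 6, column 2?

row 1, column 6 = 5: row 1 has {3,6}; col 6 has {1,2,3,4}; box has {1,3} → only 5 remains.
row 2, column 5 = 6: row 2 has {1,3,4,5}; col 5 has {2}; box has {1,3,5} → only 6 remains.
row 3, column 1 = 2: row 3 has {1,4,6}; col 1 has {4,5}; box has {1,3,4,6} → only 2 remains.
row 3, column 4 = 5: row 3 has {1,2,4,6}; col 4 has {3}; box has {2,4} → only 5 remains.
row 3, column 5 = 3: row 3 has {1,2,4,5,6}; col 5 has {2,6}; box has {2,4,5} → only 3 remains.
row 4, column 3 = 5: row 4 has {2,3,4}; col 3 has {3,4,6}; box has {1,2,3,4,6} → only 5 remains.
row 4, column 5 = 1: row 4 has {2,3,4,5}; col 5 has {2,3,6}; box has {2,3,4,5} → only 1 remains.
row 6, column 2 = 2: row 6 has {}; col 2 has {1,3,4,5,6}; box has {4,5} → only 2 remains.

2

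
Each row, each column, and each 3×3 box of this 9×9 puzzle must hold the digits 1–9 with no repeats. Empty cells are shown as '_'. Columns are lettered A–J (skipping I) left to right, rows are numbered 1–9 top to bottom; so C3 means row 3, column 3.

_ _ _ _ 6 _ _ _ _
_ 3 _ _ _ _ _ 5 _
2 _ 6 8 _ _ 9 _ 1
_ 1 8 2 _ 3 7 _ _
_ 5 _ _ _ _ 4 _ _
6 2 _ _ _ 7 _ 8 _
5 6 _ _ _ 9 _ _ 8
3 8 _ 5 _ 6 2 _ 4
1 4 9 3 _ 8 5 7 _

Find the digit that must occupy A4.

9

B3 = 7: row 3 has {1,2,6,8,9}; col 2 has {1,2,3,4,5,6,8}; box has {2,3,6} → only 7 remains.
F5 = 1: row 5 has {4,5}; col 6 has {3,6,7,8,9}; box has {2,3,7} → only 1 remains.
C8 = 7: row 8 has {2,3,4,5,6,8}; col 3 has {6,8,9}; box has {1,3,4,5,6,8,9} → only 7 remains.
E8 = 1: row 8 has {2,3,4,5,6,7,8}; col 5 has {6}; box has {3,5,6,8,9} → only 1 remains.
H8 = 9: row 8 has {1,2,3,4,5,6,7,8}; col 8 has {5,7,8}; box has {2,4,5,7,8} → only 9 remains.
E9 = 2: row 9 has {1,3,4,5,7,8,9}; col 5 has {1,6}; box has {1,3,5,6,8,9} → only 2 remains.
J9 = 6: row 9 has {1,2,3,4,5,7,8,9}; col 9 has {1,4,8}; box has {2,4,5,7,8,9} → only 6 remains.
B1 = 9: row 1 has {6}; col 2 has {1,2,3,4,5,6,7,8}; box has {2,3,6,7} → only 9 remains.
H4 = 6: row 4 has {1,2,3,7,8}; col 8 has {5,7,8,9}; box has {4,7,8} → only 6 remains.
C5 = 3: row 5 has {1,4,5}; col 3 has {6,7,8,9}; box has {1,2,5,6,8} → only 3 remains.
H5 = 2: row 5 has {1,3,4,5}; col 8 has {5,6,7,8,9}; box has {4,6,7,8} → only 2 remains.
J5 = 9: row 5 has {1,2,3,4,5}; col 9 has {1,4,6,8}; box has {2,4,6,7,8} → only 9 remains.
C6 = 4: row 6 has {2,6,7,8}; col 3 has {3,6,7,8,9}; box has {1,2,3,5,6,8} → only 4 remains.
D6 = 9: row 6 has {2,4,6,7,8}; col 4 has {2,3,5,8}; box has {1,2,3,7} → only 9 remains.
E6 = 5: row 6 has {2,4,6,7,8,9}; col 5 has {1,2,6}; box has {1,2,3,7,9} → only 5 remains.
J6 = 3: row 6 has {2,4,5,6,7,8,9}; col 9 has {1,4,6,8,9}; box has {2,4,6,7,8,9} → only 3 remains.
C7 = 2: row 7 has {5,6,8,9}; col 3 has {3,4,6,7,8,9}; box has {1,3,4,5,6,7,8,9} → only 2 remains.
C2 = 1: row 2 has {3,5}; col 3 has {2,3,4,6,7,8,9}; box has {2,3,6,7,9} → only 1 remains.
A4 = 9: row 4 has {1,2,3,6,7,8}; col 1 has {1,2,3,5,6}; box has {1,2,3,4,5,6,8} → only 9 remains.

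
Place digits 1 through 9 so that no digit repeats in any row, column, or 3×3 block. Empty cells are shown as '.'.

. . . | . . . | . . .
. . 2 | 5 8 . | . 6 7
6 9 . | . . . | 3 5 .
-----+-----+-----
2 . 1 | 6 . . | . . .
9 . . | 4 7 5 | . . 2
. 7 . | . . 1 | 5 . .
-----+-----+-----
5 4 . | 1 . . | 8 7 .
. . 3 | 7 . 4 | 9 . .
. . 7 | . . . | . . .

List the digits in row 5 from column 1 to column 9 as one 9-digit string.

936475182

r3c4 = 2: row 3 has {3,5,6,9}; col 4 has {1,4,5,6,7}; box has {5,8} → only 2 remains.
r3c6 = 7: row 3 has {2,3,5,6,9}; col 6 has {1,4,5}; box has {2,5,8} → only 7 remains.
r1c1 = 7: in row 1, 7 can only go here (every other open cell in that row sees a 7).
r2c6 = 9: in row 2, 9 can only go here (every other open cell in that row sees a 9).
r1c4 = 3: row 1 has {7}; col 4 has {1,2,4,5,6,7}; box has {2,5,7,8,9} → only 3 remains.
r1c6 = 6: row 1 has {3,7}; col 6 has {1,4,5,7,9}; box has {2,3,5,7,8,9} → only 6 remains.
r4c2 = 5: in row 4, 5 can only go here (every other open cell in that row sees a 5).
r4c7 = 7: in row 4, 7 can only go here (every other open cell in that row sees a 7).
r1c3 = 5: in row 1, 5 can only go here (every other open cell in that row sees a 5).
r6c5 = 2: in row 6, 2 can only go here (every other open cell in that row sees a 2).
r7c6 = 2: in row 7, 2 can only go here (every other open cell in that row sees a 2).
r7c3 = 9: in column 3, 9 can only go here (every other open cell in that column sees a 9).
Singles propagation stalls; r5c2 is still open with candidates {3,6,8}.
  Try r5c2 = 6: then column 3 has no cell left for 6 — contradiction.
  Try r5c2 = 8: this forces r1c2=1, r1c5=4, r1c7=2, r2c2=3, r3c5=1, r5c3=6, r5c7=1; then row 2 has no cell left for 1 — contradiction.
So r5c2 = 3.
r2c2 = 1 (sole candidate).
r2c7 = 4 (sole candidate).
r1c2 = 8 (sole candidate).
r2c1 = 3 (sole candidate).
r3c3 = 4 (sole candidate).
r3c5 = 1 (sole candidate).
r3c9 = 8 (sole candidate).
r1c5 = 4 (sole candidate).
r8c1 = 8 (hidden single in row 8).
r6c1 = 4 (sole candidate).
r9c1 = 1 (sole candidate).
Singles propagation stalls; r5c3 is still open with candidates {6,8}.
  Try r5c3 = 8: this forces r5c8=1, r6c3=6, r8c8=2, r9c7=6; then r5c7 has no candidate left — contradiction.
So r5c3 = 6.
r5c7 = 1: row 5 has {2,3,4,5,6,7,9}; col 7 has {3,4,5,7,8,9}; box has {2,5,7} → only 1 remains.
r5c8 = 8: row 5 has {1,2,3,4,5,6,7,9}; col 8 has {5,6,7}; box has {1,2,5,7} → only 8 remains.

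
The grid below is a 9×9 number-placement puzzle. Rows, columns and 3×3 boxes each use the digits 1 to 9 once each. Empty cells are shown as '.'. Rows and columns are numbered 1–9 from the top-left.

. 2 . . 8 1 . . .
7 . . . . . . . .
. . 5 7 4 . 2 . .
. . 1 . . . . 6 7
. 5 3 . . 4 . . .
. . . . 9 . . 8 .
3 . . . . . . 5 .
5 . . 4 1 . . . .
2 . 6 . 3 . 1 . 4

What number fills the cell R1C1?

4

R5C7 = 9 (sole candidate).
R5C5 = 7 (hidden single in row 5).
R7C2 = 1 (hidden single in row 7).
R7C3 = 4 (hidden single in row 7).
R1C3 = 9 (sole candidate).
R2C3 = 8 (sole candidate).
R8C3 = 7 (sole candidate).
R6C3 = 2 (sole candidate).
R3C9 = 8 (hidden single in row 3).
R6C2 = 7 (hidden single in row 6).
R3C1 = 1 (hidden single in column 1).
R4C1 = 9 (hidden single in column 1).
R5C1 = 8 (hidden single in column 1).
R4C2 = 4 (sole candidate).
R6C1 = 6 (sole candidate).
R1C1 = 4: row 1 has {1,2,8,9}; col 1 has {1,2,3,5,6,7,8,9}; box has {1,2,5,7,8,9} → only 4 remains.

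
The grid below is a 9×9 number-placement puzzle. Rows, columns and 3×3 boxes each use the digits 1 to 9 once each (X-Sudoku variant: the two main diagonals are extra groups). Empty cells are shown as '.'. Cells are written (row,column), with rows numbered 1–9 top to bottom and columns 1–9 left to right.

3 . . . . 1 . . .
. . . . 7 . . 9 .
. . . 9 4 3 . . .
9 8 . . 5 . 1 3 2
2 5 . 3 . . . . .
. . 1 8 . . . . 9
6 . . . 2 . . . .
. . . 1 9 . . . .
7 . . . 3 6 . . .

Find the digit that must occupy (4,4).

(4,6) = 4: row 4 has {1,2,3,5,8,9}; col 6 has {1,3,6}; box has {3,5,8}; anti-diagonal has {7,8,9} → only 4 remains.
(6,1) = 4: row 6 has {1,8,9}; col 1 has {2,3,6,7,9}; box has {1,2,5,8,9} → only 4 remains.
(6,5) = 6: row 6 has {1,4,8,9}; col 5 has {2,3,4,5,7,9}; box has {3,4,5,8} → only 6 remains.
(1,5) = 8: row 1 has {1,3}; col 5 has {2,3,4,5,6,7,9}; box has {1,3,4,7,9} → only 8 remains.
(4,4) = 7: row 4 has {1,2,3,4,5,8,9}; col 4 has {1,3,8,9}; box has {3,4,5,6,8}; main diagonal has {3} → only 7 remains.

7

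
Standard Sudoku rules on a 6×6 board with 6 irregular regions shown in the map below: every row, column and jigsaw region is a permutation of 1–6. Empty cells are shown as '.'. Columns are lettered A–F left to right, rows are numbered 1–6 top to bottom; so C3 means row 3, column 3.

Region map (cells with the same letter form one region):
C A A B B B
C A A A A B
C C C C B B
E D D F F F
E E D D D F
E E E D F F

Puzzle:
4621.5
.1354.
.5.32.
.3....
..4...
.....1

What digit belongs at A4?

E1 = 3: row 1 has {1,2,4,5,6}; col 5 has {2,4}; region has {1,2,5} → only 3 remains.
F2 = 6: row 2 has {1,3,4,5}; col 6 has {1,5}; region has {1,2,3,5} → only 6 remains.
F3 = 4: row 3 has {2,3,5}; col 6 has {1,5,6}; region has {1,2,3,5,6} → only 4 remains.
F4 = 2: row 4 has {3}; col 6 has {1,4,5,6}; region has {1} → only 2 remains.
B5 = 2: row 5 has {4}; col 2 has {1,3,5,6}; region has {} → only 2 remains.
D5 = 6: row 5 has {2,4}; col 4 has {1,3,5}; region has {3,4} → only 6 remains.
F5 = 3: row 5 has {2,4,6}; col 6 has {1,2,4,5,6}; region has {1,2} → only 3 remains.
B6 = 4: row 6 has {1}; col 2 has {1,2,3,5,6}; region has {2} → only 4 remains.
D6 = 2: row 6 has {1,4}; col 4 has {1,3,5,6}; region has {3,4,6} → only 2 remains.
A2 = 2: row 2 has {1,3,4,5,6}; col 1 has {4}; region has {3,4,5} → only 2 remains.
D4 = 4: row 4 has {2,3}; col 4 has {1,2,3,5,6}; region has {1,2,3} → only 4 remains.
A6 = 3: in row 6, 3 can only go here (every other open cell in that row sees a 3).
E5 = 1: in column 5, 1 can only go here (every other open cell in that column sees a 1).
C4 = 5: row 4 has {2,3,4}; col 3 has {2,3,4}; region has {1,2,3,4,6} → only 5 remains.
E4 = 6: row 4 has {2,3,4,5}; col 5 has {1,2,3,4}; region has {1,2,3,4} → only 6 remains.
A5 = 5: row 5 has {1,2,3,4,6}; col 1 has {2,3,4}; region has {2,3,4} → only 5 remains.
C6 = 6: row 6 has {1,2,3,4}; col 3 has {2,3,4,5}; region has {2,3,4,5} → only 6 remains.
E6 = 5: row 6 has {1,2,3,4,6}; col 5 has {1,2,3,4,6}; region has {1,2,3,4,6} → only 5 remains.
C3 = 1: row 3 has {2,3,4,5}; col 3 has {2,3,4,5,6}; region has {2,3,4,5} → only 1 remains.
A4 = 1: row 4 has {2,3,4,5,6}; col 1 has {2,3,4,5}; region has {2,3,4,5,6} → only 1 remains.

1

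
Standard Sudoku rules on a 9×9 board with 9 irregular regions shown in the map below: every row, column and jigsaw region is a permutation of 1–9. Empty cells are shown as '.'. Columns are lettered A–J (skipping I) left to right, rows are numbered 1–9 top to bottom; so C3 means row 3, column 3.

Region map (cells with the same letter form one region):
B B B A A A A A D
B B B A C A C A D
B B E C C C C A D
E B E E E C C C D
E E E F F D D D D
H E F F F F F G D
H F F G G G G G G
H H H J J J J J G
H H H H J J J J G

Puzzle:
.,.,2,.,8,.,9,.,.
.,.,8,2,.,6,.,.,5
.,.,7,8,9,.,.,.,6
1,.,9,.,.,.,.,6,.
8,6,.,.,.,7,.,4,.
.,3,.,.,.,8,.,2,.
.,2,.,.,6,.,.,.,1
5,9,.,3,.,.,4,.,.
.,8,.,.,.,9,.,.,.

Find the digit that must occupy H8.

J1 = 3 (sole candidate).
C5 = 5 (sole candidate).
J6 = 9 (sole candidate).
D4 = 4 (sole candidate).
E4 = 2 (sole candidate).
J4 = 8 (sole candidate).
J5 = 2 (sole candidate).
J8 = 7 (sole candidate).
J9 = 4 (sole candidate).
G5 = 1 (sole candidate).
E8 = 1 (sole candidate).
F8 = 2 (sole candidate).
H8 = 8: row 8 has {1,2,3,4,5,7,9}; col 8 has {2,4,6}; region has {1,2,3,4,9} → only 8 remains.

8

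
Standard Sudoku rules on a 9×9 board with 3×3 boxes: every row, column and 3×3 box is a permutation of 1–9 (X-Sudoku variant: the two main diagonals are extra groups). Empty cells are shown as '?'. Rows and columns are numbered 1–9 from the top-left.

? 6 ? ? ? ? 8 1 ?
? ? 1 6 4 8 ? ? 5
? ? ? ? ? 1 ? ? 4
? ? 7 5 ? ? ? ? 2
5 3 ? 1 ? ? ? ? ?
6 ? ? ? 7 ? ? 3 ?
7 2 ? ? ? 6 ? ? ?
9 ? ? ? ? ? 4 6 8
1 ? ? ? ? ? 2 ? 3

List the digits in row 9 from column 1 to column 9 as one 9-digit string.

186495273

R8C2 = 5: row 8 has {4,6,8,9}; col 2 has {2,3,6}; box has {1,2,7,9}; anti-diagonal has {1} → only 5 remains.
R8C3 = 3: row 8 has {4,5,6,8,9}; col 3 has {1,7}; box has {1,2,5,7,9} → only 3 remains.
R3C5 = 5: in row 3, 5 can only go here (every other open cell in that row sees a 5).
R3C7 = 6: in row 3, 6 can only go here (every other open cell in that row sees a 6).
R1C3 = 5: in row 1, 5 can only go here (every other open cell in that row sees a 5).
R1C1 = 4: in row 1, 4 can only go here (every other open cell in that row sees a 4).
R4C1 = 8: row 4 has {2,5,7}; col 1 has {1,4,5,6,7,9}; box has {3,5,6,7} → only 8 remains.
R4C5 = 6: in row 4, 6 can only go here (every other open cell in that row sees a 6).
R4C6 = 3: in row 4, 3 can only go here (every other open cell in that row sees a 3).
R5C9 = 6: in row 5, 6 can only go here (every other open cell in that row sees a 6).
R6C7 = 5: in row 6, 5 can only go here (every other open cell in that row sees a 5).
R6C4 = 8: in row 6, 8 can only go here (every other open cell in that row sees an 8).
R7C3 = 4: row 7 has {2,6,7}; col 3 has {1,3,5,7}; box has {1,2,3,5,7,9}; anti-diagonal has {1,3,5,6,8} → only 4 remains.
R9C2 = 8: row 9 has {1,2,3}; col 2 has {2,3,5,6}; box has {1,2,3,4,5,7,9} → only 8 remains.
R9C3 = 6: row 9 has {1,2,3,8}; col 3 has {1,3,4,5,7}; box has {1,2,3,4,5,7,8,9} → only 6 remains.
R9C5 = 9: row 9 has {1,2,3,6,8}; col 5 has {4,5,6,7}; box has {6} → only 9 remains.
R5C5 = 2: row 5 has {1,3,5,6}; col 5 has {4,5,6,7,9}; box has {1,3,5,6,7,8}; main diagonal has {3,4,5,6}; anti-diagonal has {1,3,4,5,6,8} → only 2 remains.
R6C6 = 9: row 6 has {3,5,6,7,8}; col 6 has {1,3,6,8}; box has {1,2,3,5,6,7,8}; main diagonal has {2,3,4,5,6} → only 9 remains.
R6C9 = 1: row 6 has {3,5,6,7,8,9}; col 9 has {2,3,4,5,6,8}; box has {2,3,5,6} → only 1 remains.
R7C4 = 3: row 7 has {2,4,6,7}; col 4 has {1,5,6,8}; box has {6,9} → only 3 remains.
R7C7 = 1: row 7 has {2,3,4,6,7}; col 7 has {2,4,5,6,8}; box has {2,3,4,6,8}; main diagonal has {2,3,4,5,6,9} → only 1 remains.
R7C9 = 9: row 7 has {1,2,3,4,6,7}; col 9 has {1,2,3,4,5,6,8}; box has {1,2,3,4,6,8} → only 9 remains.
R8C5 = 1: row 8 has {3,4,5,6,8,9}; col 5 has {2,4,5,6,7,9}; box has {3,6,9} → only 1 remains.
R1C5 = 3: row 1 has {1,4,5,6,8}; col 5 has {1,2,4,5,6,7,9}; box has {1,4,5,6,8} → only 3 remains.
R1C9 = 7: row 1 has {1,3,4,5,6,8}; col 9 has {1,2,3,4,5,6,8,9}; box has {1,4,5,6,8}; anti-diagonal has {1,2,3,4,5,6,8} → only 7 remains.
R2C2 = 7: row 2 has {1,4,5,6,8}; col 2 has {2,3,5,6,8}; box has {1,4,5,6}; main diagonal has {1,2,3,4,5,6,9} → only 7 remains.
R2C8 = 9: row 2 has {1,4,5,6,7,8}; col 8 has {1,3,6}; box has {1,4,5,6,7,8}; anti-diagonal has {1,2,3,4,5,6,7,8} → only 9 remains.
R3C2 = 9: row 3 has {1,4,5,6}; col 2 has {2,3,5,6,7,8}; box has {1,4,5,6,7} → only 9 remains.
R3C3 = 8: row 3 has {1,4,5,6,9}; col 3 has {1,3,4,5,6,7}; box has {1,4,5,6,7,9}; main diagonal has {1,2,3,4,5,6,7,9} → only 8 remains.
R3C8 = 2: row 3 has {1,4,5,6,8,9}; col 8 has {1,3,6,9}; box has {1,4,5,6,7,8,9} → only 2 remains.
R4C7 = 9: row 4 has {2,3,5,6,7,8}; col 7 has {1,2,4,5,6,8}; box has {1,2,3,5,6} → only 9 remains.
R4C8 = 4: row 4 has {2,3,5,6,7,8,9}; col 8 has {1,2,3,6,9}; box has {1,2,3,5,6,9} → only 4 remains.
R5C3 = 9: row 5 has {1,2,3,5,6}; col 3 has {1,3,4,5,6,7,8}; box has {3,5,6,7,8} → only 9 remains.
R5C6 = 4: row 5 has {1,2,3,5,6,9}; col 6 has {1,3,6,8,9}; box has {1,2,3,5,6,7,8,9} → only 4 remains.
R5C7 = 7: row 5 has {1,2,3,4,5,6,9}; col 7 has {1,2,4,5,6,8,9}; box has {1,2,3,4,5,6,9} → only 7 remains.
R5C8 = 8: row 5 has {1,2,3,4,5,6,7,9}; col 8 has {1,2,3,4,6,9}; box has {1,2,3,4,5,6,7,9} → only 8 remains.
R6C2 = 4: row 6 has {1,3,5,6,7,8,9}; col 2 has {2,3,5,6,7,8,9}; box has {3,5,6,7,8,9} → only 4 remains.
R6C3 = 2: row 6 has {1,3,4,5,6,7,8,9}; col 3 has {1,3,4,5,6,7,8,9}; box has {3,4,5,6,7,8,9} → only 2 remains.
R7C5 = 8: row 7 has {1,2,3,4,6,7,9}; col 5 has {1,2,3,4,5,6,7,9}; box has {1,3,6,9} → only 8 remains.
R7C8 = 5: row 7 has {1,2,3,4,6,7,8,9}; col 8 has {1,2,3,4,6,8,9}; box has {1,2,3,4,6,8,9} → only 5 remains.
R9C8 = 7: row 9 has {1,2,3,6,8,9}; col 8 has {1,2,3,4,5,6,8,9}; box has {1,2,3,4,5,6,8,9} → only 7 remains.
R1C6 = 2: row 1 has {1,3,4,5,6,7,8}; col 6 has {1,3,4,6,8,9}; box has {1,3,4,5,6,8} → only 2 remains.
R2C7 = 3: row 2 has {1,4,5,6,7,8,9}; col 7 has {1,2,4,5,6,7,8,9}; box has {1,2,4,5,6,7,8,9} → only 3 remains.
R3C1 = 3: row 3 has {1,2,4,5,6,8,9}; col 1 has {1,4,5,6,7,8,9}; box has {1,4,5,6,7,8,9} → only 3 remains.
R3C4 = 7: row 3 has {1,2,3,4,5,6,8,9}; col 4 has {1,3,5,6,8}; box has {1,2,3,4,5,6,8} → only 7 remains.
R4C2 = 1: row 4 has {2,3,4,5,6,7,8,9}; col 2 has {2,3,4,5,6,7,8,9}; box has {2,3,4,5,6,7,8,9} → only 1 remains.
R8C4 = 2: row 8 has {1,3,4,5,6,8,9}; col 4 has {1,3,5,6,7,8}; box has {1,3,6,8,9} → only 2 remains.
R8C6 = 7: row 8 has {1,2,3,4,5,6,8,9}; col 6 has {1,2,3,4,6,8,9}; box has {1,2,3,6,8,9} → only 7 remains.
R9C4 = 4: row 9 has {1,2,3,6,7,8,9}; col 4 has {1,2,3,5,6,7,8}; box has {1,2,3,6,7,8,9} → only 4 remains.
R9C6 = 5: row 9 has {1,2,3,4,6,7,8,9}; col 6 has {1,2,3,4,6,7,8,9}; box has {1,2,3,4,6,7,8,9} → only 5 remains.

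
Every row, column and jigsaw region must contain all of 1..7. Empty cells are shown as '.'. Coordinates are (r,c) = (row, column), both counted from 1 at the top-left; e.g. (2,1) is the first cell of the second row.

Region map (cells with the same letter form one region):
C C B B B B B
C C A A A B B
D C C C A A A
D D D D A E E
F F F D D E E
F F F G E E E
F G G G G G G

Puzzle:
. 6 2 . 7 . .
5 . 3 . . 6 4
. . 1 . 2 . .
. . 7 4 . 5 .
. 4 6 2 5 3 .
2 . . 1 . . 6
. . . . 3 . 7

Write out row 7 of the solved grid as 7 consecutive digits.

1546327

(1,6) = 1 (sole candidate).
(2,4) = 7 (sole candidate).
(2,5) = 1 (sole candidate).
(3,4) = 3 (sole candidate).
(3,6) = 4 (sole candidate).
(3,7) = 5 (sole candidate).
(4,5) = 6 (sole candidate).
(5,7) = 1 (sole candidate).
(6,3) = 5 (sole candidate).
(6,5) = 4 (sole candidate).
(6,6) = 7 (sole candidate).
(7,1) = 1: row 7 has {3,7}; col 1 has {2,5}; region has {2,4,5,6} → only 1 remains.
(7,3) = 4: row 7 has {1,3,7}; col 3 has {1,2,3,5,6,7}; region has {1,3,7} → only 4 remains.
(7,6) = 2: row 7 has {1,3,4,7}; col 6 has {1,3,4,5,6,7}; region has {1,3,4,7} → only 2 remains.
(1,1) = 4 (sole candidate).
(1,4) = 5 (sole candidate).
(1,7) = 3 (sole candidate).
(2,2) = 2 (sole candidate).
(3,1) = 6 (sole candidate).
(3,2) = 7 (sole candidate).
(4,1) = 3 (sole candidate).
(4,2) = 1 (sole candidate).
(4,7) = 2 (sole candidate).
(5,1) = 7 (sole candidate).
(6,2) = 3 (sole candidate).
(7,2) = 5: row 7 has {1,2,3,4,7}; col 2 has {1,2,3,4,6,7}; region has {1,2,3,4,7} → only 5 remains.
(7,4) = 6: row 7 has {1,2,3,4,5,7}; col 4 has {1,2,3,4,5,7}; region has {1,2,3,4,5,7} → only 6 remains.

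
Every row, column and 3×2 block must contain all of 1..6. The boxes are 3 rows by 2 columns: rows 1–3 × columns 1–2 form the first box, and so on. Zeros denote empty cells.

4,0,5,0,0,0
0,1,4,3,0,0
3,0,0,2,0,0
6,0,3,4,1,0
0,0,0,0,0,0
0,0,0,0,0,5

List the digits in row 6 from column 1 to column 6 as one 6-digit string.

236145

r4c6 = 2: row 4 has {1,3,4,6}; col 6 has {5}; box has {1,5} → only 2 remains.
r2c6 = 6: row 2 has {1,3,4}; col 6 has {2,5}; box has {} → only 6 remains.
r4c2 = 5: row 4 has {1,2,3,4,6}; col 2 has {1}; box has {6} → only 5 remains.
r3c2 = 6: row 3 has {2,3}; col 2 has {1,5}; box has {1,3,4} → only 6 remains.
r3c3 = 1: row 3 has {2,3,6}; col 3 has {3,4,5}; box has {2,3,4,5} → only 1 remains.
r3c6 = 4: row 3 has {1,2,3,6}; col 6 has {2,5,6}; box has {6} → only 4 remains.
r5c6 = 3: row 5 has {}; col 6 has {2,4,5,6}; box has {1,2,5} → only 3 remains.
r1c2 = 2: row 1 has {4,5}; col 2 has {1,5,6}; box has {1,3,4,6} → only 2 remains.
r1c4 = 6: row 1 has {2,4,5}; col 4 has {2,3,4}; box has {1,2,3,4,5} → only 6 remains.
r1c5 = 3: row 1 has {2,4,5,6}; col 5 has {1}; box has {4,6} → only 3 remains.
r1c6 = 1: row 1 has {2,3,4,5,6}; col 6 has {2,3,4,5,6}; box has {3,4,6} → only 1 remains.
r2c1 = 5: row 2 has {1,3,4,6}; col 1 has {3,4,6}; box has {1,2,3,4,6} → only 5 remains.
r2c5 = 2: row 2 has {1,3,4,5,6}; col 5 has {1,3}; box has {1,3,4,6} → only 2 remains.
r3c5 = 5: row 3 has {1,2,3,4,6}; col 5 has {1,2,3}; box has {1,2,3,4,6} → only 5 remains.
r5c2 = 4: row 5 has {3}; col 2 has {1,2,5,6}; box has {5,6} → only 4 remains.
r5c5 = 6: row 5 has {3,4}; col 5 has {1,2,3,5}; box has {1,2,3,5} → only 6 remains.
r6c2 = 3: row 6 has {5}; col 2 has {1,2,4,5,6}; box has {4,5,6} → only 3 remains.
r6c4 = 1: row 6 has {3,5}; col 4 has {2,3,4,6}; box has {3,4} → only 1 remains.
r6c5 = 4: row 6 has {1,3,5}; col 5 has {1,2,3,5,6}; box has {1,2,3,5,6} → only 4 remains.
r5c3 = 2: row 5 has {3,4,6}; col 3 has {1,3,4,5}; box has {1,3,4} → only 2 remains.
r5c4 = 5: row 5 has {2,3,4,6}; col 4 has {1,2,3,4,6}; box has {1,2,3,4} → only 5 remains.
r6c1 = 2: row 6 has {1,3,4,5}; col 1 has {3,4,5,6}; box has {3,4,5,6} → only 2 remains.
r6c3 = 6: row 6 has {1,2,3,4,5}; col 3 has {1,2,3,4,5}; box has {1,2,3,4,5} → only 6 remains.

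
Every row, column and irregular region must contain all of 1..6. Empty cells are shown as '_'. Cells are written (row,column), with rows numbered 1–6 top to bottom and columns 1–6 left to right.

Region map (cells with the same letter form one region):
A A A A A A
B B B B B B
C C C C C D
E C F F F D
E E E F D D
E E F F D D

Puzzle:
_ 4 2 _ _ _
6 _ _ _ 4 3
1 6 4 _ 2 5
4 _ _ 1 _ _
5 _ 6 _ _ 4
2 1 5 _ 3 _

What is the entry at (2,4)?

(1,1) = 3: row 1 has {2,4}; col 1 has {1,2,4,5,6}; region has {2,4} → only 3 remains.
(2,3) = 1: row 2 has {3,4,6}; col 3 has {2,4,5,6}; region has {3,4,6} → only 1 remains.
(3,4) = 3: row 3 has {1,2,4,5,6}; col 4 has {1}; region has {1,2,4,6} → only 3 remains.
(4,2) = 5: row 4 has {1,4}; col 2 has {1,4,6}; region has {1,2,3,4,6} → only 5 remains.
(4,3) = 3: row 4 has {1,4,5}; col 3 has {1,2,4,5,6}; region has {1,5} → only 3 remains.
(4,5) = 6: row 4 has {1,3,4,5}; col 5 has {2,3,4}; region has {1,3,5} → only 6 remains.
(4,6) = 2: row 4 has {1,3,4,5,6}; col 6 has {3,4,5}; region has {3,4,5} → only 2 remains.
(5,2) = 3: row 5 has {4,5,6}; col 2 has {1,4,5,6}; region has {1,2,4,5,6} → only 3 remains.
(5,4) = 2: row 5 has {3,4,5,6}; col 4 has {1,3}; region has {1,3,5,6} → only 2 remains.
(5,5) = 1: row 5 has {2,3,4,5,6}; col 5 has {2,3,4,6}; region has {2,3,4,5} → only 1 remains.
(6,4) = 4: row 6 has {1,2,3,5}; col 4 has {1,2,3}; region has {1,2,3,5,6} → only 4 remains.
(6,6) = 6: row 6 has {1,2,3,4,5}; col 6 has {2,3,4,5}; region has {1,2,3,4,5} → only 6 remains.
(1,5) = 5: row 1 has {2,3,4}; col 5 has {1,2,3,4,6}; region has {2,3,4} → only 5 remains.
(1,6) = 1: row 1 has {2,3,4,5}; col 6 has {2,3,4,5,6}; region has {2,3,4,5} → only 1 remains.
(2,2) = 2: row 2 has {1,3,4,6}; col 2 has {1,3,4,5,6}; region has {1,3,4,6} → only 2 remains.
(2,4) = 5: row 2 has {1,2,3,4,6}; col 4 has {1,2,3,4}; region has {1,2,3,4,6} → only 5 remains.

5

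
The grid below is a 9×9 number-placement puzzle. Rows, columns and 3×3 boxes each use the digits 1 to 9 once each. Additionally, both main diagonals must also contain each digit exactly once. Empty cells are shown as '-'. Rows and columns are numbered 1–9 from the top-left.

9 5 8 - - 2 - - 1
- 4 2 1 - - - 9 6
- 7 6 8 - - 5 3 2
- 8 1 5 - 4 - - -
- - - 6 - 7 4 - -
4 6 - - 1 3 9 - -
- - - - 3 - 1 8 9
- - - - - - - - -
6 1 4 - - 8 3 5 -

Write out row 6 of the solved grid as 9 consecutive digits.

R1C7 = 7 (sole candidate).
R1C8 = 4 (sole candidate).
R2C1 = 3 (sole candidate).
R2C6 = 5 (sole candidate).
R2C7 = 8 (sole candidate).
R3C1 = 1 (sole candidate).
R3C6 = 9 (sole candidate).
R6C4 = 2: row 6 has {1,3,4,6,9}; col 4 has {1,5,6,8}; box has {1,3,4,5,6,7}; anti-diagonal has {1,4,5,6,9} → only 2 remains.
R6C8 = 7: row 6 has {1,2,3,4,6,9}; col 8 has {3,4,5,8,9}; box has {4,9} → only 7 remains.
R7C2 = 2 (sole candidate).
R7C3 = 7 (sole candidate).
R7C4 = 4 (sole candidate).
R7C6 = 6 (sole candidate).
R8C2 = 3 (sole candidate).
R8C6 = 1 (sole candidate).
R8C8 = 2 (sole candidate).
R9C9 = 7 (sole candidate).
R1C4 = 3 (sole candidate).
R1C5 = 6 (sole candidate).
R2C5 = 7 (sole candidate).
R3C5 = 4 (sole candidate).
R4C5 = 9 (sole candidate).
R4C8 = 6 (sole candidate).
R4C9 = 3 (sole candidate).
R5C2 = 9 (sole candidate).
R5C5 = 8 (sole candidate).
R5C8 = 1 (sole candidate).
R5C9 = 5 (sole candidate).
R6C3 = 5: row 6 has {1,2,3,4,6,7,9}; col 3 has {1,2,4,6,7,8}; box has {1,4,6,8,9} → only 5 remains.
R6C9 = 8: row 6 has {1,2,3,4,5,6,7,9}; col 9 has {1,2,3,5,6,7,9}; box has {1,3,4,5,6,7,9} → only 8 remains.

465213978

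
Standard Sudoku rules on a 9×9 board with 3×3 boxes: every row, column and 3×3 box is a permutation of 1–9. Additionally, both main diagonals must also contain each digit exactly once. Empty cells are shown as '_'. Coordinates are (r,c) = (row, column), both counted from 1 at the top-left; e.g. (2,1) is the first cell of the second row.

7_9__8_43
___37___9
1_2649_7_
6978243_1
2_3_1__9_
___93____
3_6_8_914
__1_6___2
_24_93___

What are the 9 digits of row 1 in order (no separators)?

769258143

(1,5) = 5: row 1 has {3,4,7,8,9}; col 5 has {1,2,3,4,6,7,8,9}; box has {3,4,6,7,8,9} → only 5 remains.
(4,8) = 5 (sole candidate).
(8,8) = 3 (sole candidate).
(1,2) = 6: row 1 has {3,4,5,7,8,9}; col 2 has {2,9}; box has {1,2,7,9} → only 6 remains.
(2,7) = 6 (hidden single in row 2).
(2,6) = 1 (hidden single in row 2).
(1,4) = 2: row 1 has {3,4,5,6,7,8,9}; col 4 has {3,6,8,9}; box has {1,3,4,5,6,7,8,9} → only 2 remains.
(1,7) = 1: row 1 has {2,3,4,5,6,7,8,9}; col 7 has {3,6,9}; box has {3,4,6,7,9} → only 1 remains.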